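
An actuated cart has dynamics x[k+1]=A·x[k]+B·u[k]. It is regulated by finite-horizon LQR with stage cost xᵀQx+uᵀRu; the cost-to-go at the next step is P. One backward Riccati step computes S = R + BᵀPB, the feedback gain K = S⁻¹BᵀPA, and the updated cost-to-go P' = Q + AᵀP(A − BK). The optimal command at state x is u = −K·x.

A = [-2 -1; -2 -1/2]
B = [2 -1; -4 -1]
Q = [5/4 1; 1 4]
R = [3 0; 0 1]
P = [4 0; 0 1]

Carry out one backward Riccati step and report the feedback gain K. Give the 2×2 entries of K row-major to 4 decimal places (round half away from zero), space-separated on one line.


-0.0412 -0.0928 1.6392 0.6881

BᵀP = [8.0000 -4.0000; -4.0000 -1.0000]
S = R + BᵀPB = [3 0; 0 1] + [32.0000 -4.0000; -4.0000 5.0000] = [35.0000 -4.0000; -4.0000 6.0000]
BᵀPA = [-8.0000 -6.0000; 10.0000 4.5000]
K = S⁻¹·BᵀPA = [-0.0412 -0.0928; 1.6392 0.6881]
A−BK = [-0.2784 -0.1263; -0.5258 -0.1830]
AᵀP(A−BK) = [3.2784 1.3763; 1.3763 0.5966]
P' = Q + AᵀP(A−BK) = [4.5284 2.3763; 2.3763 4.5966]
tr(P') = 9.1250


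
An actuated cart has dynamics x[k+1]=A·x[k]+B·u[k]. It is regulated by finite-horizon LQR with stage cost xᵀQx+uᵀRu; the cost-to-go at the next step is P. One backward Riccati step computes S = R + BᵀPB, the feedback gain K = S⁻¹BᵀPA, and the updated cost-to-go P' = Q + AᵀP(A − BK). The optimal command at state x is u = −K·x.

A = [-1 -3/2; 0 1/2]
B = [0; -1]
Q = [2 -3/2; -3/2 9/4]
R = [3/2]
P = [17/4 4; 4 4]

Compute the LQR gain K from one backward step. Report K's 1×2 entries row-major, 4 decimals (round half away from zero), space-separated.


0.7273 0.7273

BᵀP = [-4.0000 -4.0000]
S = R + BᵀPB = [3/2] + [4.0000] = [5.5000]
BᵀPA = [4.0000 4.0000]
K = S⁻¹·BᵀPA = [0.7273 0.7273]
A−BK = [-1.0000 -1.5000; 0.7273 1.2273]
AᵀP(A−BK) = [1.3409 1.4659; 1.4659 1.6534]
P' = Q + AᵀP(A−BK) = [3.3409 -0.0341; -0.0341 3.9034]
tr(P') = 7.2443


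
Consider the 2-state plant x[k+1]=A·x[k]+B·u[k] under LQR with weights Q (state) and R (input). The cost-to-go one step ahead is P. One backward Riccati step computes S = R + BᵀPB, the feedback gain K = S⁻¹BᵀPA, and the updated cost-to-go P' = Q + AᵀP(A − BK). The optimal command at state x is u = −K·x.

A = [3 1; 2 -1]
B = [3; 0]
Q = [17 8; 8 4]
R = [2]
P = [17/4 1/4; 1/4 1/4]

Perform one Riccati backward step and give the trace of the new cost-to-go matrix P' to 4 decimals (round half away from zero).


24.4161

BᵀP = [12.7500 0.7500]
S = R + BᵀPB = [2] + [38.2500] = [40.2500]
BᵀPA = [39.7500 12.0000]
K = S⁻¹·BᵀPA = [0.9876 0.2981]
A−BK = [0.0373 0.1056; 2.0000 -1.0000]
AᵀP(A−BK) = [2.9938 0.1491; 0.1491 0.4224]
P' = Q + AᵀP(A−BK) = [19.9938 8.1491; 8.1491 4.4224]
tr(P') = 24.4161


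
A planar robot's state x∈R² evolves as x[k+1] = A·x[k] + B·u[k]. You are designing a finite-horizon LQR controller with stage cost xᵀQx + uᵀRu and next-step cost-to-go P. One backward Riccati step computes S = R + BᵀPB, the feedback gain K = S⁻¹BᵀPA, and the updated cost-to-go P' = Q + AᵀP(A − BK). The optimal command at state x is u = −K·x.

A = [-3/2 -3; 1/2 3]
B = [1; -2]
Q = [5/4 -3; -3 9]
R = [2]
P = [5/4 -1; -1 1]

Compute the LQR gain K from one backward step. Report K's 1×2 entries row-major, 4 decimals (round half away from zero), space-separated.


-0.5667 -1.6667

BᵀP = [3.2500 -3.0000]
S = R + BᵀPB = [2] + [9.2500] = [11.2500]
BᵀPA = [-6.3750 -18.7500]
K = S⁻¹·BᵀPA = [-0.5667 -1.6667]
A−BK = [-0.9333 -1.3333; -0.6333 -0.3333]
AᵀP(A−BK) = [0.9500 2.5000; 2.5000 7.0000]
P' = Q + AᵀP(A−BK) = [2.2000 -0.5000; -0.5000 16.0000]
tr(P') = 18.2000


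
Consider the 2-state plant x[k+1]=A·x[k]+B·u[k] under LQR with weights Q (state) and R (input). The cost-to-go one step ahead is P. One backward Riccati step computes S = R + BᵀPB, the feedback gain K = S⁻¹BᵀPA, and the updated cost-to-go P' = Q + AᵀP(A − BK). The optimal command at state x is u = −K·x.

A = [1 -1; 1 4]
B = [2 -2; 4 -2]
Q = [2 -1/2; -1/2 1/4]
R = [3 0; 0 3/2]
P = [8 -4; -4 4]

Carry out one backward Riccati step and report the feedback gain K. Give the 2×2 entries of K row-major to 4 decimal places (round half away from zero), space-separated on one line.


0.0337 1.9299 -0.4264 2.2216

BᵀP = [0.0000 8.0000; -8.0000 0.0000]
S = R + BᵀPB = [3 0; 0 3/2] + [32.0000 -16.0000; -16.0000 16.0000] = [35.0000 -16.0000; -16.0000 17.5000]
BᵀPA = [8.0000 32.0000; -8.0000 8.0000]
K = S⁻¹·BᵀPA = [0.0337 1.9299; -0.4264 2.2216]
A−BK = [0.0799 -0.4165; 0.0126 0.7237]
AᵀP(A−BK) = [0.3198 -1.6662; -1.6662 24.4712]
P' = Q + AᵀP(A−BK) = [2.3198 -2.1662; -2.1662 24.7212]
tr(P') = 27.0410


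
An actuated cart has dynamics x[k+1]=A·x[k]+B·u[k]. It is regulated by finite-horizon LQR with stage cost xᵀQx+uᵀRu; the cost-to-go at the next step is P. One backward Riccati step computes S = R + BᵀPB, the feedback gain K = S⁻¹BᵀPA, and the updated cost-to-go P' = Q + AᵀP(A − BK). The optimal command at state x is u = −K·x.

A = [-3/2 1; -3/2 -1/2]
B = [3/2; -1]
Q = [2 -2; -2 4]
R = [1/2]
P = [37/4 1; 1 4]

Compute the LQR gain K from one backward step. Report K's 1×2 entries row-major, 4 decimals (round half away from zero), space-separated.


-0.6975 0.6331

BᵀP = [12.8750 -2.5000]
S = R + BᵀPB = [1/2] + [21.8125] = [22.3125]
BᵀPA = [-15.5625 14.1250]
K = S⁻¹·BᵀPA = [-0.6975 0.6331]
A−BK = [-0.4538 0.0504; -2.1975 0.1331]
AᵀP(A−BK) = [23.4580 -1.7731; -1.7731 0.3081]
P' = Q + AᵀP(A−BK) = [25.4580 -3.7731; -3.7731 4.3081]
tr(P') = 29.7661


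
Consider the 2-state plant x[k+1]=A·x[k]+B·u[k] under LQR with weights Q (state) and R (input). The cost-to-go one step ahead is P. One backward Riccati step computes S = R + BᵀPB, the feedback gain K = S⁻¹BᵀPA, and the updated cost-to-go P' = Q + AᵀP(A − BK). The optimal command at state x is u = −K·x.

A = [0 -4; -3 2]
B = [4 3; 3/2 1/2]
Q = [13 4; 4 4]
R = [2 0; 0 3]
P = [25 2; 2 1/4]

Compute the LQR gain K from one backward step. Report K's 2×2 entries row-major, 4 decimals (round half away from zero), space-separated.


-0.0718 -0.6497 0.0175 -0.3772

BᵀP = [103.0000 8.3750; 76.0000 6.1250]
S = R + BᵀPB = [2 0; 0 3] + [424.5625 313.1875; 313.1875 231.0625] = [426.5625 313.1875; 313.1875 234.0625]
BᵀPA = [-25.1250 -395.2500; -18.3750 -291.7500]
K = S⁻¹·BᵀPA = [-0.0718 -0.6497; 0.0175 -0.3772]
A−BK = [0.2345 -0.2698; -2.9011 3.1631]
AᵀP(A−BK) = [0.7688 -0.7535; -0.7535 2.1784]
P' = Q + AᵀP(A−BK) = [13.7688 3.2465; 3.2465 6.1784]
tr(P') = 19.9472


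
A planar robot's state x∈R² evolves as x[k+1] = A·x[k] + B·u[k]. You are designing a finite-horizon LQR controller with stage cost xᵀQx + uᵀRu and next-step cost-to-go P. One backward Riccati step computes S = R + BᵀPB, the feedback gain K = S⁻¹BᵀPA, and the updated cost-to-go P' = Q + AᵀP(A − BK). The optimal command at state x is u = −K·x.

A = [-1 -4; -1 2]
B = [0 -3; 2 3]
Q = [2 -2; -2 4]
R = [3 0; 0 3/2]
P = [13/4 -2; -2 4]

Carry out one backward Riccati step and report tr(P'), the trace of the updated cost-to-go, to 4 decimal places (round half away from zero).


BᵀP = [-4.0000 8.0000; -15.7500 18.0000]
S = R + BᵀPB = [3 0; 0 3/2] + [16.0000 36.0000; 36.0000 101.2500] = [19.0000 36.0000; 36.0000 102.7500]
BᵀPA = [-4.0000 32.0000; -2.2500 99.0000]
K = S⁻¹·BᵀPA = [-0.5029 -0.4206; 0.1543 1.1109]
A−BK = [-0.5371 -0.6674; -0.4571 -0.4914]
AᵀP(A−BK) = [1.5857 1.8171; 1.8171 3.4834]
P' = Q + AᵀP(A−BK) = [3.5857 -0.1829; -0.1829 7.4834]
tr(P') = 11.0691

11.0691


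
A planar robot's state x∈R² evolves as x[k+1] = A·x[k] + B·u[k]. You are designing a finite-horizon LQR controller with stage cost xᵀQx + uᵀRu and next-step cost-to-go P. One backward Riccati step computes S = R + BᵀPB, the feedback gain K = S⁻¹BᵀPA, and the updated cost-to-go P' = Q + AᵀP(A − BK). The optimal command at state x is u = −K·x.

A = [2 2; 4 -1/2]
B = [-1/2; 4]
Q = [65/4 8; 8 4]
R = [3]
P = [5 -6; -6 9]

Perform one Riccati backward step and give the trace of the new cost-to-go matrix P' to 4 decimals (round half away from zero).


30.3940

BᵀP = [-26.5000 39.0000]
S = R + BᵀPB = [3] + [169.2500] = [172.2500]
BᵀPA = [103.0000 -72.5000]
K = S⁻¹·BᵀPA = [0.5980 -0.4209]
A−BK = [2.2990 1.7896; 1.6081 1.1836]
AᵀP(A−BK) = [6.4093 3.3527; 3.3527 3.7348]
P' = Q + AᵀP(A−BK) = [22.6593 11.3527; 11.3527 7.7348]
tr(P') = 30.3940


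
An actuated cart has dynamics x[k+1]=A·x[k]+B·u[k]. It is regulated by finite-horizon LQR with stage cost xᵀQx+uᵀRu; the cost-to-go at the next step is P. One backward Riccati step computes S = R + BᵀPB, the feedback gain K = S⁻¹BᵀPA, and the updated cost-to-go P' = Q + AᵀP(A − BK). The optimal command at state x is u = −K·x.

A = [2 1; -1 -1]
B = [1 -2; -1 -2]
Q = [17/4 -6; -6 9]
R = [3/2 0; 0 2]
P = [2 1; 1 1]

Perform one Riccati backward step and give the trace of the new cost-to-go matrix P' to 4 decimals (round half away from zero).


BᵀP = [1.0000 0.0000; -6.0000 -4.0000]
S = R + BᵀPB = [3/2 0; 0 2] + [1.0000 -2.0000; -2.0000 20.0000] = [2.5000 -2.0000; -2.0000 22.0000]
BᵀPA = [2.0000 1.0000; -8.0000 -2.0000]
K = S⁻¹·BᵀPA = [0.5490 0.3529; -0.3137 -0.0588]
A−BK = [0.8235 0.5294; -1.0784 -0.7647]
AᵀP(A−BK) = [1.3922 0.8235; 0.8235 0.5294]
P' = Q + AᵀP(A−BK) = [5.6422 -5.1765; -5.1765 9.5294]
tr(P') = 15.1716

15.1716


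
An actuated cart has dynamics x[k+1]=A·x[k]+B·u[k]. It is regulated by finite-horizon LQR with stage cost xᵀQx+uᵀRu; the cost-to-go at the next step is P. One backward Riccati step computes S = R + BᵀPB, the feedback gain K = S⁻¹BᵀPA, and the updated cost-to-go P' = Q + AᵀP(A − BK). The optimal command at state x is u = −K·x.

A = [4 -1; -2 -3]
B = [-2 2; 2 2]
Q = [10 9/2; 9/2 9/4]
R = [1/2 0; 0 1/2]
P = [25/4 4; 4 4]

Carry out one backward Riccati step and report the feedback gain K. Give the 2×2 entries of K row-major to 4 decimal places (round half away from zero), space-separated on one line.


-1.4143 -0.4629 0.5071 -0.9887

BᵀP = [-4.5000 0.0000; 20.5000 16.0000]
S = R + BᵀPB = [1/2 0; 0 1/2] + [9.0000 -9.0000; -9.0000 73.0000] = [9.5000 -9.0000; -9.0000 73.5000]
BᵀPA = [-18.0000 4.5000; 50.0000 -68.5000]
K = S⁻¹·BᵀPA = [-1.4143 -0.4629; 0.5071 -0.9887]
A−BK = [0.1571 0.0514; -0.1855 -0.0968]
AᵀP(A−BK) = [1.1875 0.1000; 0.1000 0.6101]
P' = Q + AᵀP(A−BK) = [11.1875 4.6000; 4.6000 2.8601]
tr(P') = 14.0476


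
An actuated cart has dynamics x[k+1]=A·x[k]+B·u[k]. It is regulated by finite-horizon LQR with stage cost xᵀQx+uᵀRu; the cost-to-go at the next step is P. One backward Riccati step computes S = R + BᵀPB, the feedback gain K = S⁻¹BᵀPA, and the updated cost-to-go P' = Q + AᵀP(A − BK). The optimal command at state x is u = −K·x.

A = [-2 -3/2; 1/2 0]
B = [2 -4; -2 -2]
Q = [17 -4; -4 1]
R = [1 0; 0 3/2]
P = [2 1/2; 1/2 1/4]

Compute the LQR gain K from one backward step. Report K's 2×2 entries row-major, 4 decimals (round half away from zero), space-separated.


-0.3096 -0.1831 0.2994 0.2616

BᵀP = [3.0000 0.5000; -9.0000 -2.5000]
S = R + BᵀPB = [1 0; 0 3/2] + [5.0000 -13.0000; -13.0000 41.0000] = [6.0000 -13.0000; -13.0000 42.5000]
BᵀPA = [-5.7500 -4.5000; 16.7500 13.5000]
K = S⁻¹·BᵀPA = [-0.3096 -0.1831; 0.2994 0.2616]
A−BK = [-0.1831 -0.0872; 0.4797 0.1570]
AᵀP(A−BK) = [0.2671 0.1897; 0.1897 0.1439]
P' = Q + AᵀP(A−BK) = [17.2671 -3.8103; -3.8103 1.1439]
tr(P') = 18.4110


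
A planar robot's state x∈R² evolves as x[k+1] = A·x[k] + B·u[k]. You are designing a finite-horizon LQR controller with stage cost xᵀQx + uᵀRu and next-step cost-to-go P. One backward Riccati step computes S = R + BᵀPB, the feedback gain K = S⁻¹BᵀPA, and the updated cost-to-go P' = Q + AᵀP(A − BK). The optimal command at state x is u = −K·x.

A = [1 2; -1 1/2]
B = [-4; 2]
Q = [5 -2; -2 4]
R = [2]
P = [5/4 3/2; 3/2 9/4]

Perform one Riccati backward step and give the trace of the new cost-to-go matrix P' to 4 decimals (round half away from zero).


BᵀP = [-2.0000 -1.5000]
S = R + BᵀPB = [2] + [5.0000] = [7.0000]
BᵀPA = [-0.5000 -4.7500]
K = S⁻¹·BᵀPA = [-0.0714 -0.6786]
A−BK = [0.7143 -0.7143; -0.8571 1.8571]
AᵀP(A−BK) = [0.4643 -1.2143; -1.2143 5.3393]
P' = Q + AᵀP(A−BK) = [5.4643 -3.2143; -3.2143 9.3393]
tr(P') = 14.8036

14.8036


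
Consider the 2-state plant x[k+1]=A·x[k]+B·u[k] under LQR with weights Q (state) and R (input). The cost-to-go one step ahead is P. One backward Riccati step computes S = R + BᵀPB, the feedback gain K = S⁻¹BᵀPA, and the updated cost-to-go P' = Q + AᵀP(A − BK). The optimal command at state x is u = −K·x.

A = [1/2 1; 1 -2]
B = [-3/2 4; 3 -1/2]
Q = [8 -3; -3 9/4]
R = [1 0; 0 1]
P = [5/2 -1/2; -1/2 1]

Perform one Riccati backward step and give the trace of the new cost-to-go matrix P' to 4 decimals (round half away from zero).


BᵀP = [-5.2500 3.7500; 10.2500 -2.5000]
S = R + BᵀPB = [1 0; 0 1] + [19.1250 -22.8750; -22.8750 42.2500] = [20.1250 -22.8750; -22.8750 43.2500]
BᵀPA = [1.1250 -12.7500; 2.6250 15.2500]
K = S⁻¹·BᵀPA = [0.3131 -0.5836; 0.2263 0.0439]
A−BK = [0.0645 -0.0511; 0.1737 -0.2272]
AᵀP(A−BK) = [0.1786 -0.2088; -0.2088 0.3891]
P' = Q + AᵀP(A−BK) = [8.1786 -3.2088; -3.2088 2.6391]
tr(P') = 10.8177

10.8177


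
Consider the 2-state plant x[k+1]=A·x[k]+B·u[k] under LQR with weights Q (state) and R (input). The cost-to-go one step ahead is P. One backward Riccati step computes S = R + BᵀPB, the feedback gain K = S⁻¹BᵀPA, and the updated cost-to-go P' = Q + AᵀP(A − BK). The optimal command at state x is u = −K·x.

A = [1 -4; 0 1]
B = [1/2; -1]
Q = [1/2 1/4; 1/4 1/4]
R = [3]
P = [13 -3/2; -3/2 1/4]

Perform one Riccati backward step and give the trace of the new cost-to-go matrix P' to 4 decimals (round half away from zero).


BᵀP = [8.0000 -1.0000]
S = R + BᵀPB = [3] + [5.0000] = [8.0000]
BᵀPA = [8.0000 -33.0000]
K = S⁻¹·BᵀPA = [1.0000 -4.1250]
A−BK = [0.5000 -1.9375; 1.0000 -3.1250]
AᵀP(A−BK) = [5.0000 -20.5000; -20.5000 84.1250]
P' = Q + AᵀP(A−BK) = [5.5000 -20.2500; -20.2500 84.3750]
tr(P') = 89.8750

89.8750


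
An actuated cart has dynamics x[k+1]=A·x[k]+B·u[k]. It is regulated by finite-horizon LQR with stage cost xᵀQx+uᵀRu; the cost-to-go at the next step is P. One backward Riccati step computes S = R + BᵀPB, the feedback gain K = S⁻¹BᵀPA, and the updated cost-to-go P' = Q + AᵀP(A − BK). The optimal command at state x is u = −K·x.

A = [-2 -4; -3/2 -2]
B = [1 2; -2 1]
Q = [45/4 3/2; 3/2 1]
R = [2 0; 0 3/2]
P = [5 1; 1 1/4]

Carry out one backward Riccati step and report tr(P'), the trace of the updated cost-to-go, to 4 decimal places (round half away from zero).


19.1641

BᵀP = [3.0000 0.5000; 11.0000 2.2500]
S = R + BᵀPB = [2 0; 0 3/2] + [2.0000 6.5000; 6.5000 24.2500] = [4.0000 6.5000; 6.5000 25.7500]
BᵀPA = [-6.7500 -13.0000; -25.3750 -48.5000]
K = S⁻¹·BᵀPA = [-0.1461 -0.3210; -0.9486 -1.8025]
A−BK = [0.0432 -0.0741; -0.8436 -0.8395]
AᵀP(A−BK) = [1.5067 2.8457; 2.8457 5.4074]
P' = Q + AᵀP(A−BK) = [12.7567 4.3457; 4.3457 6.4074]
tr(P') = 19.1641


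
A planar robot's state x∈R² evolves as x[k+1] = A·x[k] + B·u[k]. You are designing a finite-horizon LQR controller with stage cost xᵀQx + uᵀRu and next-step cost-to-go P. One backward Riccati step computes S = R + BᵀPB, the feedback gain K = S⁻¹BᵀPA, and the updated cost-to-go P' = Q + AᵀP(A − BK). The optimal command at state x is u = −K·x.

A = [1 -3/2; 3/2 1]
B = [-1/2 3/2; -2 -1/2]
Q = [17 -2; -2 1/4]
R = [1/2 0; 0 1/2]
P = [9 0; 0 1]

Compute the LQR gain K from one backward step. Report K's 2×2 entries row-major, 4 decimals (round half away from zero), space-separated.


-0.7746 -0.1800 0.3951 -1.0374

BᵀP = [-4.5000 -2.0000; 13.5000 -0.5000]
S = R + BᵀPB = [1/2 0; 0 1/2] + [6.2500 -5.7500; -5.7500 20.5000] = [6.7500 -5.7500; -5.7500 21.0000]
BᵀPA = [-7.5000 4.7500; 12.7500 -20.7500]
K = S⁻¹·BᵀPA = [-0.7746 -0.1800; 0.3951 -1.0374]
A−BK = [0.0201 -0.0339; 0.1484 0.1213]
AᵀP(A−BK) = [0.4037 -0.1233; -0.1233 0.5794]
P' = Q + AᵀP(A−BK) = [17.4037 -2.1233; -2.1233 0.8294]
tr(P') = 18.2330


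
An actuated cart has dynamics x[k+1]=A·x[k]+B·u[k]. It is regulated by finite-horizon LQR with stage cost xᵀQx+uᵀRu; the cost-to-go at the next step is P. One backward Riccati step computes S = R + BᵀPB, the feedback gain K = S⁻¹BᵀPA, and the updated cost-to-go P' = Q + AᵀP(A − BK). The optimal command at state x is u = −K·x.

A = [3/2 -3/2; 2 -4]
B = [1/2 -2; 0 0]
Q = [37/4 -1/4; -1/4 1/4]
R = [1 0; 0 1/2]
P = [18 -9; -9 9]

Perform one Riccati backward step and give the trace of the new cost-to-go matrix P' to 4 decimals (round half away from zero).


99.5602

BᵀP = [9.0000 -4.5000; -36.0000 18.0000]
S = R + BᵀPB = [1 0; 0 1/2] + [4.5000 -18.0000; -18.0000 72.0000] = [5.5000 -18.0000; -18.0000 72.5000]
BᵀPA = [4.5000 4.5000; -18.0000 -18.0000]
K = S⁻¹·BᵀPA = [0.0301 0.0301; -0.2408 -0.2408]
A−BK = [1.0033 -1.9967; 2.0000 -4.0000]
AᵀP(A−BK) = [18.0301 -35.9699; -35.9699 72.0301]
P' = Q + AᵀP(A−BK) = [27.2801 -36.2199; -36.2199 72.2801]
tr(P') = 99.5602


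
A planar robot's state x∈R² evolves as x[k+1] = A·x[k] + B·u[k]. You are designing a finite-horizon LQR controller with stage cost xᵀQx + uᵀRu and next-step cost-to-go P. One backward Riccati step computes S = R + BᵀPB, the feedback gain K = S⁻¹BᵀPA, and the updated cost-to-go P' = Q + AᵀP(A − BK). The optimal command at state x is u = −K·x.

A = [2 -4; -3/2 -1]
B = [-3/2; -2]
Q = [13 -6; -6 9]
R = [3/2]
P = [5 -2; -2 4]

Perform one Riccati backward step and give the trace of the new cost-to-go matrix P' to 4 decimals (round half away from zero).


109.4328

BᵀP = [-3.5000 -5.0000]
S = R + BᵀPB = [3/2] + [15.2500] = [16.7500]
BᵀPA = [0.5000 19.0000]
K = S⁻¹·BᵀPA = [0.0299 1.1343]
A−BK = [2.0448 -2.2985; -1.4403 1.2687]
AᵀP(A−BK) = [40.9851 -42.5672; -42.5672 46.4478]
P' = Q + AᵀP(A−BK) = [53.9851 -48.5672; -48.5672 55.4478]
tr(P') = 109.4328


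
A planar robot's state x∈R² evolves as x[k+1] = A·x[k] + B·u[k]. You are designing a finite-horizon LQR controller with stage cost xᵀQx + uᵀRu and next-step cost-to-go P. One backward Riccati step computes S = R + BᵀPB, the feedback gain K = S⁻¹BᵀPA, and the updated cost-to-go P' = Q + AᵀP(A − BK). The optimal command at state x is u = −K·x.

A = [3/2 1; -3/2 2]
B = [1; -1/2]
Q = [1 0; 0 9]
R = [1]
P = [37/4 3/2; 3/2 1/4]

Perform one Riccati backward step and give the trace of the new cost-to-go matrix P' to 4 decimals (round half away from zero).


13.5519

BᵀP = [8.5000 1.3750]
S = R + BᵀPB = [1] + [7.8125] = [8.8125]
BᵀPA = [10.6875 11.2500]
K = S⁻¹·BᵀPA = [1.2128 1.2766]
A−BK = [0.2872 -0.2766; -0.8936 2.6383]
AᵀP(A−BK) = [1.6636 1.7314; 1.7314 1.8883]
P' = Q + AᵀP(A−BK) = [2.6636 1.7314; 1.7314 10.8883]
tr(P') = 13.5519


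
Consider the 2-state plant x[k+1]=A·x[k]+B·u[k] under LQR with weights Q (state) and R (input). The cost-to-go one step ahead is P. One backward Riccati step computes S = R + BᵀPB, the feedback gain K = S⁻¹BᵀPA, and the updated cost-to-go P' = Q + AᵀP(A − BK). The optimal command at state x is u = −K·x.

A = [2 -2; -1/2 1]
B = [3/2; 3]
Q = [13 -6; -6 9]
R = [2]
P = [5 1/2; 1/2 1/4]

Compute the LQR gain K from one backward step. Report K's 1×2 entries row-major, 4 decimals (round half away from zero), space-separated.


BᵀP = [9.0000 1.5000]
S = R + BᵀPB = [2] + [18.0000] = [20.0000]
BᵀPA = [17.2500 -16.5000]
K = S⁻¹·BᵀPA = [0.8625 -0.8250]
A−BK = [0.7063 -0.7625; -3.0875 3.4750]
AᵀP(A−BK) = [4.1844 -4.3938; -4.3938 4.6375]
P' = Q + AᵀP(A−BK) = [17.1844 -10.3938; -10.3938 13.6375]
tr(P') = 30.8219

0.8625 -0.8250


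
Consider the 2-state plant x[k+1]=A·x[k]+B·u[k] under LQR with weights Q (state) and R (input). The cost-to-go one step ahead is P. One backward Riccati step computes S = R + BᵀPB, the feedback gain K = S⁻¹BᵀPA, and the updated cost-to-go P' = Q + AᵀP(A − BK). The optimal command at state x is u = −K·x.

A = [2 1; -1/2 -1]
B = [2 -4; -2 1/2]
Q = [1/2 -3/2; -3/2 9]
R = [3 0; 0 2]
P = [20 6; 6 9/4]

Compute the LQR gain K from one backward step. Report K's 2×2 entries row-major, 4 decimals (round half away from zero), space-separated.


BᵀP = [28.0000 7.5000; -77.0000 -22.8750]
S = R + BᵀPB = [3 0; 0 2] + [41.0000 -108.2500; -108.2500 296.5625] = [44.0000 -108.2500; -108.2500 298.5625]
BᵀPA = [52.2500 20.5000; -142.5625 -54.1250]
K = S⁻¹·BᵀPA = [0.1181 0.1843; -0.4347 -0.1145]
A−BK = [0.0251 0.1735; -0.0465 -0.5741]
AᵀP(A−BK) = [0.4232 0.1771; 0.1771 0.2765]
P' = Q + AᵀP(A−BK) = [0.9232 -1.3229; -1.3229 9.2765]
tr(P') = 10.1997

0.1181 0.1843 -0.4347 -0.1145


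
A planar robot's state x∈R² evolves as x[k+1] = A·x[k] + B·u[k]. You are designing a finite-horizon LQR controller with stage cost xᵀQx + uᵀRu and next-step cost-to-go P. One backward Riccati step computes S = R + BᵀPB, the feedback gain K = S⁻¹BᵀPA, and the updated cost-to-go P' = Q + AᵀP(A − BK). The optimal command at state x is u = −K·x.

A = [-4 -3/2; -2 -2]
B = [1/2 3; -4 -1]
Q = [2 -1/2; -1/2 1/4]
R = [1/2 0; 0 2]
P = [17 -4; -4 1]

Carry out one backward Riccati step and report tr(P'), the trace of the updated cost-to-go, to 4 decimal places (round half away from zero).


5.5897

BᵀP = [24.5000 -6.0000; 55.0000 -13.0000]
S = R + BᵀPB = [1/2 0; 0 2] + [36.2500 79.5000; 79.5000 178.0000] = [36.7500 79.5000; 79.5000 180.0000]
BᵀPA = [-86.0000 -24.7500; -194.0000 -56.5000]
K = S⁻¹·BᵀPA = [-0.1934 0.1247; -0.9924 -0.3690]
A−BK = [-0.9262 -0.4555; -3.7659 -1.8702]
AᵀP(A−BK) = [2.8499 1.1450; 1.1450 0.4898]
P' = Q + AᵀP(A−BK) = [4.8499 0.6450; 0.6450 0.7398]
tr(P') = 5.5897


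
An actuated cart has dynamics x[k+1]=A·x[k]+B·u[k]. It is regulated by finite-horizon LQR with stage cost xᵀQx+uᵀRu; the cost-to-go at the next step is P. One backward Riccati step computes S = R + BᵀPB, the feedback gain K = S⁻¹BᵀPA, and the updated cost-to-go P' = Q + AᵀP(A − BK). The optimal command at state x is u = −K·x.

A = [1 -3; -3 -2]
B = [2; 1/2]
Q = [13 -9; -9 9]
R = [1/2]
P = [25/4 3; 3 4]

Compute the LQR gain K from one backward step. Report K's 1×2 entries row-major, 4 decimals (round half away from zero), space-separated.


-0.3077 -1.7846

BᵀP = [14.0000 8.0000]
S = R + BᵀPB = [1/2] + [32.0000] = [32.5000]
BᵀPA = [-10.0000 -58.0000]
K = S⁻¹·BᵀPA = [-0.3077 -1.7846]
A−BK = [1.6154 0.5692; -2.8462 -1.1077]
AᵀP(A−BK) = [21.1731 8.4038; 8.4038 4.7423]
P' = Q + AᵀP(A−BK) = [34.1731 -0.5962; -0.5962 13.7423]
tr(P') = 47.9154


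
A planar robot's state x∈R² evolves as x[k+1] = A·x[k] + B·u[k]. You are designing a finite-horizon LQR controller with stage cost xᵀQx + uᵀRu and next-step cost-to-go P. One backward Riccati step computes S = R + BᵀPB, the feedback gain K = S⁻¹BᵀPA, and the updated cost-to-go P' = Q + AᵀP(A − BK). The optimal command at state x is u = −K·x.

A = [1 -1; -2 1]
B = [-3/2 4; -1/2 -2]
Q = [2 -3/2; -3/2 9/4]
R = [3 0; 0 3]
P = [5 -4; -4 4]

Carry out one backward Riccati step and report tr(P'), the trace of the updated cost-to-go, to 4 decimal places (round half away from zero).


BᵀP = [-5.5000 4.0000; 28.0000 -24.0000]
S = R + BᵀPB = [3 0; 0 3] + [6.2500 -30.0000; -30.0000 160.0000] = [9.2500 -30.0000; -30.0000 163.0000]
BᵀPA = [-13.5000 9.5000; 76.0000 -52.0000]
K = S⁻¹·BᵀPA = [0.1308 -0.0189; 0.4903 -0.3225]
A−BK = [-0.7651 0.2616; -0.9539 0.3455]
AᵀP(A−BK) = [1.5006 -0.7454; -0.7454 0.4097]
P' = Q + AᵀP(A−BK) = [3.5006 -2.2454; -2.2454 2.6597]
tr(P') = 6.1603

6.1603


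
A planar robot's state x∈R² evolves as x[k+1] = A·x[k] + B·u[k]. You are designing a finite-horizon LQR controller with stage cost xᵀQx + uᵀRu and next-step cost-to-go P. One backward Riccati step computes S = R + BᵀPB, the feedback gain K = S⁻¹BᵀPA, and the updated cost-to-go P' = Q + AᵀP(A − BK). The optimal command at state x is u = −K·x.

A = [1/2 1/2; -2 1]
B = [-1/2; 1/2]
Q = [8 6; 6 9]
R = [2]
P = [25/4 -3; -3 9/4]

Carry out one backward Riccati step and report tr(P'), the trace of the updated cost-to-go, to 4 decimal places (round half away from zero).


BᵀP = [-4.6250 2.6250]
S = R + BᵀPB = [2] + [3.6250] = [5.6250]
BᵀPA = [-7.5625 0.3125]
K = S⁻¹·BᵀPA = [-1.3444 0.0556]
A−BK = [-0.1722 0.5278; -1.3278 0.9722]
AᵀP(A−BK) = [6.3951 -1.0174; -1.0174 0.7951]
P' = Q + AᵀP(A−BK) = [14.3951 4.9826; 4.9826 9.7951]
tr(P') = 24.1903

24.1903


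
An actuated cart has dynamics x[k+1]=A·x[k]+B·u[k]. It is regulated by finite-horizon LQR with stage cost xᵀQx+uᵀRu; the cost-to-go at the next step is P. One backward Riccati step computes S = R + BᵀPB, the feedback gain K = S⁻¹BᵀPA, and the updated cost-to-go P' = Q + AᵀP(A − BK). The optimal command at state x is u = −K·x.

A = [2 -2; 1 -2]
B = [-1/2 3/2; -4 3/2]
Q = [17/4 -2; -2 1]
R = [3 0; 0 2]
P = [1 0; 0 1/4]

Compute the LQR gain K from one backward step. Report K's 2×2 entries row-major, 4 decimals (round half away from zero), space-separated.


-0.0681 0.2012 0.6695 -0.6852

BᵀP = [-0.5000 -1.0000; 1.5000 0.3750]
S = R + BᵀPB = [3 0; 0 2] + [4.2500 -2.2500; -2.2500 2.8125] = [7.2500 -2.2500; -2.2500 4.8125]
BᵀPA = [-2.0000 3.0000; 3.3750 -3.7500]
K = S⁻¹·BᵀPA = [-0.0681 0.2012; 0.6695 -0.6852]
A−BK = [0.9618 -0.8717; -0.2766 -0.1676]
AᵀP(A−BK) = [1.8544 -1.7852; -1.7852 1.8271]
P' = Q + AᵀP(A−BK) = [6.1044 -3.7852; -3.7852 2.8271]
tr(P') = 8.9315


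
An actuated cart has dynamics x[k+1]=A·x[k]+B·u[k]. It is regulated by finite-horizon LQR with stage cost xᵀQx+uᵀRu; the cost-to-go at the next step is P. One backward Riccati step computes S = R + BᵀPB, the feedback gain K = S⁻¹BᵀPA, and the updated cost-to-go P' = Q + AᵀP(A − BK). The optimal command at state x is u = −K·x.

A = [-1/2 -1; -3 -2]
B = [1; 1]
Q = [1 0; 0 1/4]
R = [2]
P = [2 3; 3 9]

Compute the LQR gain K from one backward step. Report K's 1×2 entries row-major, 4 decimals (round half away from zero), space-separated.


BᵀP = [5.0000 12.0000]
S = R + BᵀPB = [2] + [17.0000] = [19.0000]
BᵀPA = [-38.5000 -29.0000]
K = S⁻¹·BᵀPA = [-2.0263 -1.5263]
A−BK = [1.5263 0.5263; -0.9737 -0.4737]
AᵀP(A−BK) = [12.4868 8.2368; 8.2368 5.7368]
P' = Q + AᵀP(A−BK) = [13.4868 8.2368; 8.2368 5.9868]
tr(P') = 19.4737

-2.0263 -1.5263


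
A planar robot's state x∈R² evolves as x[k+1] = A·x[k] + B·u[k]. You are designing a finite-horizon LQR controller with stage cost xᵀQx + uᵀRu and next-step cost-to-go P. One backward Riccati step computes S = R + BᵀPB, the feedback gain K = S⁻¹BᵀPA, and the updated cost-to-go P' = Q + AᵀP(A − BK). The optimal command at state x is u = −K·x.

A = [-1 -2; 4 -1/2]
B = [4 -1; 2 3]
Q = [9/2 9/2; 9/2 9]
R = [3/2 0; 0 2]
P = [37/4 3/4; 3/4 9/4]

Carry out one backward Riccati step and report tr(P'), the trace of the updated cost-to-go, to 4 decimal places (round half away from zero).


BᵀP = [38.5000 7.5000; -7.0000 6.0000]
S = R + BᵀPB = [3/2 0; 0 2] + [169.0000 -16.0000; -16.0000 25.0000] = [170.5000 -16.0000; -16.0000 27.0000]
BᵀPA = [-8.5000 -80.7500; 31.0000 11.0000]
K = S⁻¹·BᵀPA = [0.0613 -0.4610; 1.1845 0.1342]
A−BK = [-0.0607 -0.0217; 0.3240 0.0194]
AᵀP(A−BK) = [3.0524 0.2957; 0.2957 0.3594]
P' = Q + AᵀP(A−BK) = [7.5524 4.7957; 4.7957 9.3594]
tr(P') = 16.9118

16.9118


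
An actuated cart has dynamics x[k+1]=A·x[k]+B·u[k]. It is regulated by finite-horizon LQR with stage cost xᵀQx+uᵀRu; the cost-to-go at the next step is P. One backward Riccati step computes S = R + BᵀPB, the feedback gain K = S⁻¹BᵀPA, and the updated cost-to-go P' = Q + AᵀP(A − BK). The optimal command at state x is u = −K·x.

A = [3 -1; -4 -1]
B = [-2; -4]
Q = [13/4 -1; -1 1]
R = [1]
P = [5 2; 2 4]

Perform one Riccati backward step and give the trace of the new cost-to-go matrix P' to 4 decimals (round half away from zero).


60.1303

BᵀP = [-18.0000 -20.0000]
S = R + BᵀPB = [1] + [116.0000] = [117.0000]
BᵀPA = [26.0000 38.0000]
K = S⁻¹·BᵀPA = [0.2222 0.3248]
A−BK = [3.4444 -0.3504; -3.1111 0.2991]
AᵀP(A−BK) = [55.2222 -5.4444; -5.4444 0.6581]
P' = Q + AᵀP(A−BK) = [58.4722 -6.4444; -6.4444 1.6581]
tr(P') = 60.1303


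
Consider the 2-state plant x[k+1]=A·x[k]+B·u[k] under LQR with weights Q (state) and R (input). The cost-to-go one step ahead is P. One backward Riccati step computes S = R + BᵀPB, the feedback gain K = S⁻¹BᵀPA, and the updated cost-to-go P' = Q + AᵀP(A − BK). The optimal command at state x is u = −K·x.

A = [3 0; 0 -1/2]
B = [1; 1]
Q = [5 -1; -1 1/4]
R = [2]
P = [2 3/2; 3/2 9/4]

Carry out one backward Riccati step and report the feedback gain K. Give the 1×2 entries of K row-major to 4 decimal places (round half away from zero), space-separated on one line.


BᵀP = [3.5000 3.7500]
S = R + BᵀPB = [2] + [7.2500] = [9.2500]
BᵀPA = [10.5000 -1.8750]
K = S⁻¹·BᵀPA = [1.1351 -0.2027]
A−BK = [1.8649 0.2027; -1.1351 -0.2973]
AᵀP(A−BK) = [6.0811 -0.1216; -0.1216 0.1824]
P' = Q + AᵀP(A−BK) = [11.0811 -1.1216; -1.1216 0.4324]
tr(P') = 11.5135

1.1351 -0.2027


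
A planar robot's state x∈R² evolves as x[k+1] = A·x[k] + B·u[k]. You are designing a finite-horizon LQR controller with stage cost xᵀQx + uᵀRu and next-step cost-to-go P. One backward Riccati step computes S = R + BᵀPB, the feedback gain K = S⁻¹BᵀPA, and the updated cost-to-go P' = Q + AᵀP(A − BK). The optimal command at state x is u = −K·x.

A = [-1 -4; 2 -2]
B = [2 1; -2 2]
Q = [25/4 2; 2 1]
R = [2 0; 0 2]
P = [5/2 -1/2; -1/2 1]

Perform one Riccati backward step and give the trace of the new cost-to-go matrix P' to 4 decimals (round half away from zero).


BᵀP = [6.0000 -3.0000; 1.5000 1.5000]
S = R + BᵀPB = [2 0; 0 2] + [18.0000 0.0000; 0.0000 4.5000] = [20.0000 0.0000; 0.0000 6.5000]
BᵀPA = [-12.0000 -18.0000; 1.5000 -9.0000]
K = S⁻¹·BᵀPA = [-0.6000 -0.9000; 0.2308 -1.3846]
A−BK = [-0.0308 -0.8154; 0.3385 -1.0308]
AᵀP(A−BK) = [0.9538 0.2769; 0.2769 7.3385]
P' = Q + AᵀP(A−BK) = [7.2038 2.2769; 2.2769 8.3385]
tr(P') = 15.5423

15.5423


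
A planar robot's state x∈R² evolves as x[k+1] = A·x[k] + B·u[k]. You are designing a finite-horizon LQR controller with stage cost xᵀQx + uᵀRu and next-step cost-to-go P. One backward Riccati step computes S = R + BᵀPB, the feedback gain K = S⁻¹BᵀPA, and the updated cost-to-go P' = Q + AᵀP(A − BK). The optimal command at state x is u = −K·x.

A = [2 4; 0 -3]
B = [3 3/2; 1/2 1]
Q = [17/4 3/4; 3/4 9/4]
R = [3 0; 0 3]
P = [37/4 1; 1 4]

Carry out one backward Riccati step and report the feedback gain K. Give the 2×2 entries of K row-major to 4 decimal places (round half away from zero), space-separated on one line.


BᵀP = [28.2500 5.0000; 14.8750 5.5000]
S = R + BᵀPB = [3 0; 0 3] + [87.2500 47.3750; 47.3750 27.8125] = [90.2500 47.3750; 47.3750 30.8125]
BᵀPA = [56.5000 98.0000; 29.7500 43.0000]
K = S⁻¹·BᵀPA = [0.6180 1.8315; 0.0154 -1.4205]
A−BK = [0.1230 0.6361; -0.3244 -2.4953]
AᵀP(A−BK) = [1.6274 6.7780; 6.7780 41.5911]
P' = Q + AᵀP(A−BK) = [5.8774 7.5280; 7.5280 43.8411]
tr(P') = 49.7185

0.6180 1.8315 0.0154 -1.4205


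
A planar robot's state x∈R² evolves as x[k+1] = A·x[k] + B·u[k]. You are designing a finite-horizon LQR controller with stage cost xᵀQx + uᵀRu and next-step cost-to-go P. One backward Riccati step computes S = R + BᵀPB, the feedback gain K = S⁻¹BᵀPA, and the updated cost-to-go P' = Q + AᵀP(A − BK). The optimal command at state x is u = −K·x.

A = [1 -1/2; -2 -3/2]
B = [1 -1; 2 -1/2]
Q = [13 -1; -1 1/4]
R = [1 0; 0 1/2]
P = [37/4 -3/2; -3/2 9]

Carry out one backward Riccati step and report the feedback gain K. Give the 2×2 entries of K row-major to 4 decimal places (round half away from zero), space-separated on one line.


BᵀP = [6.2500 16.5000; -8.5000 -3.0000]
S = R + BᵀPB = [1 0; 0 1/2] + [39.2500 -14.5000; -14.5000 10.0000] = [40.2500 -14.5000; -14.5000 10.5000]
BᵀPA = [-26.7500 -27.8750; -2.5000 8.7500]
K = S⁻¹·BᵀPA = [-1.4932 -0.7808; -2.3002 -0.2448]
A−BK = [0.1931 0.0359; -0.1636 -0.0609]
AᵀP(A−BK) = [5.5556 1.6277; 1.6277 0.6914]
P' = Q + AᵀP(A−BK) = [18.5556 0.6277; 0.6277 0.9414]
tr(P') = 19.4971

-1.4932 -0.7808 -2.3002 -0.2448


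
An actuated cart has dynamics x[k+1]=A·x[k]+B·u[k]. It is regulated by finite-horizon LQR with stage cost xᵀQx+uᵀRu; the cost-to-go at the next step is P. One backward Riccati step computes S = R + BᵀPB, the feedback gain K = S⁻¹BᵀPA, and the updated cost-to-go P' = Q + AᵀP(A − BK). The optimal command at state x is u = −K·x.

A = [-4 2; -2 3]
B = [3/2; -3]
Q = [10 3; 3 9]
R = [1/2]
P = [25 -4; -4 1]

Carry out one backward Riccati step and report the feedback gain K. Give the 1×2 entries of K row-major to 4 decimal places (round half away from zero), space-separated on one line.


BᵀP = [49.5000 -9.0000]
S = R + BᵀPB = [1/2] + [101.2500] = [101.7500]
BᵀPA = [-180.0000 72.0000]
K = S⁻¹·BᵀPA = [-1.7690 0.7076]
A−BK = [-1.3464 0.9386; -7.3071 5.1229]
AᵀP(A−BK) = [21.5725 -14.6290; -14.6290 10.0516]
P' = Q + AᵀP(A−BK) = [31.5725 -11.6290; -11.6290 19.0516]
tr(P') = 50.6241

-1.7690 0.7076


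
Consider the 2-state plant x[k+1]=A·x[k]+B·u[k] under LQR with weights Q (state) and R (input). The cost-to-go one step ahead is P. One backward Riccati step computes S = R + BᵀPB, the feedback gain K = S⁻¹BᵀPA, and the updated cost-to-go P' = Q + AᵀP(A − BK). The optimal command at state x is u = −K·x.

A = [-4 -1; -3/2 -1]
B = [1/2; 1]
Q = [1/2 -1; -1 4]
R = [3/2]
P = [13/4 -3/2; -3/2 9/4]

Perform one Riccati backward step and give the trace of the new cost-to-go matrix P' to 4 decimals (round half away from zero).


BᵀP = [0.1250 1.5000]
S = R + BᵀPB = [3/2] + [1.5625] = [3.0625]
BᵀPA = [-2.7500 -1.6250]
K = S⁻¹·BᵀPA = [-0.8980 -0.5306]
A−BK = [-3.5510 -0.7347; -0.6020 -0.4694]
AᵀP(A−BK) = [36.5931 6.6658; 6.6658 1.6378]
P' = Q + AᵀP(A−BK) = [37.0931 5.6658; 5.6658 5.6378]
tr(P') = 42.7309

42.7309


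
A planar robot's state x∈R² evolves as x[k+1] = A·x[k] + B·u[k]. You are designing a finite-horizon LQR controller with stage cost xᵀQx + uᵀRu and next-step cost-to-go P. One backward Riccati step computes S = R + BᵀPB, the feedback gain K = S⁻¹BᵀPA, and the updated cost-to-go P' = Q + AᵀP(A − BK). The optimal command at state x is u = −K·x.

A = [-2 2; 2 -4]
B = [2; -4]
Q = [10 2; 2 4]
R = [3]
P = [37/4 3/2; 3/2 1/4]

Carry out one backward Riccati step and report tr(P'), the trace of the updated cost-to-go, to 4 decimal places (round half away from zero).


BᵀP = [12.5000 2.0000]
S = R + BᵀPB = [3] + [17.0000] = [20.0000]
BᵀPA = [-21.0000 17.0000]
K = S⁻¹·BᵀPA = [-1.0500 0.8500]
A−BK = [0.1000 0.3000; -2.2000 -0.6000]
AᵀP(A−BK) = [3.9500 -3.1500; -3.1500 2.5500]
P' = Q + AᵀP(A−BK) = [13.9500 -1.1500; -1.1500 6.5500]
tr(P') = 20.5000

20.5000


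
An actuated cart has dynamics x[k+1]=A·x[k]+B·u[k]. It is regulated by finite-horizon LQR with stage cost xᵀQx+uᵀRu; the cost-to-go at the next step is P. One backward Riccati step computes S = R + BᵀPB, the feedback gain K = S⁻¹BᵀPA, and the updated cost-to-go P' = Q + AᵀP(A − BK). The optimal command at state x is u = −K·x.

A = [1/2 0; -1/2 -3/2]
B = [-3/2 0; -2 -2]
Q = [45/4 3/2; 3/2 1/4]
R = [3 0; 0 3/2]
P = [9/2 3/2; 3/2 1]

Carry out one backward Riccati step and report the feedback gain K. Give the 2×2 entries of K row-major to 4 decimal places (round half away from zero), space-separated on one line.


-0.1522 0.1339 0.1444 0.3386

BᵀP = [-9.7500 -4.2500; -3.0000 -2.0000]
S = R + BᵀPB = [3 0; 0 3/2] + [23.1250 8.5000; 8.5000 4.0000] = [26.1250 8.5000; 8.5000 5.5000]
BᵀPA = [-2.7500 6.3750; -0.5000 3.0000]
K = S⁻¹·BᵀPA = [-0.1522 0.1339; 0.1444 0.3386]
A−BK = [0.2717 0.2008; -0.5157 -0.5551]
AᵀP(A−BK) = [0.2785 0.1624; 0.1624 0.3809]
P' = Q + AᵀP(A−BK) = [11.5285 1.6624; 1.6624 0.6309]
tr(P') = 12.1594


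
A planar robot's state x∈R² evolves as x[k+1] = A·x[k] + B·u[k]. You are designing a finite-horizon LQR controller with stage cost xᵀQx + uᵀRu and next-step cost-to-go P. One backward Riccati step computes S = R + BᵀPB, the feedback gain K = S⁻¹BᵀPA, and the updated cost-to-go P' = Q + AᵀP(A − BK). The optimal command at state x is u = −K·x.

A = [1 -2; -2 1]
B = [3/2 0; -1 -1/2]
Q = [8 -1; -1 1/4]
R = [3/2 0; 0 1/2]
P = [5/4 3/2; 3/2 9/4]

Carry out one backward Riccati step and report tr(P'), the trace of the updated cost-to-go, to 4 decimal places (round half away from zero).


11.1591

BᵀP = [0.3750 0.0000; -0.7500 -1.1250]
S = R + BᵀPB = [3/2 0; 0 1/2] + [0.5625 0.0000; 0.0000 0.5625] = [2.0625 0.0000; 0.0000 1.0625]
BᵀPA = [0.3750 -0.7500; 1.5000 0.3750]
K = S⁻¹·BᵀPA = [0.1818 -0.3636; 1.4118 0.3529]
A−BK = [0.7273 -1.4545; -1.1123 0.8128]
AᵀP(A−BK) = [2.0642 0.1070; 0.1070 0.8449]
P' = Q + AᵀP(A−BK) = [10.0642 -0.8930; -0.8930 1.0949]
tr(P') = 11.1591


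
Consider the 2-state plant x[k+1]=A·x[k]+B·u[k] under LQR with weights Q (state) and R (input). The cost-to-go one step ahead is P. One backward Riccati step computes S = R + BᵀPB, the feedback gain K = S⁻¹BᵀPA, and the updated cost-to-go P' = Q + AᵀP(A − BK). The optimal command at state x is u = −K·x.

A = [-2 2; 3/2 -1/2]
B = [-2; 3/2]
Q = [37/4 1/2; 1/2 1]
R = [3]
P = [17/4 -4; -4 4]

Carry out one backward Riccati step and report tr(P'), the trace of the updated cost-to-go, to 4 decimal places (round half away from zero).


BᵀP = [-14.5000 14.0000]
S = R + BᵀPB = [3] + [50.0000] = [53.0000]
BᵀPA = [50.0000 -36.0000]
K = S⁻¹·BᵀPA = [0.9434 -0.6792]
A−BK = [-0.1132 0.6415; 0.0849 0.5189]
AᵀP(A−BK) = [2.8302 -2.0377; -2.0377 1.5472]
P' = Q + AᵀP(A−BK) = [12.0802 -1.5377; -1.5377 2.5472]
tr(P') = 14.6274

14.6274


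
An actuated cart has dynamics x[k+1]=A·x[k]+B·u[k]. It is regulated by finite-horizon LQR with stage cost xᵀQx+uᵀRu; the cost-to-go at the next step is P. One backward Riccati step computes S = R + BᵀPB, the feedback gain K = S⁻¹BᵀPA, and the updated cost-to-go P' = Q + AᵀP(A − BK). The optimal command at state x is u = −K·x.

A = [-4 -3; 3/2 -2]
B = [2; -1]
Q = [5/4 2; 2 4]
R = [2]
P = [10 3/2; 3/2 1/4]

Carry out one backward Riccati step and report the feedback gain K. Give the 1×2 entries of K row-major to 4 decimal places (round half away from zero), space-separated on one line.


BᵀP = [18.5000 2.7500]
S = R + BᵀPB = [2] + [34.2500] = [36.2500]
BᵀPA = [-69.8750 -61.0000]
K = S⁻¹·BᵀPA = [-1.9276 -1.6828]
A−BK = [-0.1448 0.3655; -0.4276 -3.6828]
AᵀP(A−BK) = [7.8724 6.9172; 6.9172 6.3517]
P' = Q + AᵀP(A−BK) = [9.1224 8.9172; 8.9172 10.3517]
tr(P') = 19.4741

-1.9276 -1.6828


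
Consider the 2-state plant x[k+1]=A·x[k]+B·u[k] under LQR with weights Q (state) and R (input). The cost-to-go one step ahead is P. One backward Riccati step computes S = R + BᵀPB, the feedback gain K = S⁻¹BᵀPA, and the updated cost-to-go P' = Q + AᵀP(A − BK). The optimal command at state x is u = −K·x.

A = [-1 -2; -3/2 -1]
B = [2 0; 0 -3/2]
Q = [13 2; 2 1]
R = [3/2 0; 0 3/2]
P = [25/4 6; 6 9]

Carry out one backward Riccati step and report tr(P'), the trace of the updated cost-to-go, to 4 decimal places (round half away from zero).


BᵀP = [12.5000 12.0000; -9.0000 -13.5000]
S = R + BᵀPB = [3/2 0; 0 3/2] + [25.0000 -18.0000; -18.0000 20.2500] = [26.5000 -18.0000; -18.0000 21.7500]
BᵀPA = [-30.5000 -37.0000; 29.2500 31.5000]
K = S⁻¹·BᵀPA = [-0.5423 -0.9421; 0.8960 0.6686]
A−BK = [0.0847 -0.1159; -0.1560 0.0030]
AᵀP(A−BK) = [1.7507 1.7095; 1.7095 2.0817]
P' = Q + AᵀP(A−BK) = [14.7507 3.7095; 3.7095 3.0817]
tr(P') = 17.8325

17.8325
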